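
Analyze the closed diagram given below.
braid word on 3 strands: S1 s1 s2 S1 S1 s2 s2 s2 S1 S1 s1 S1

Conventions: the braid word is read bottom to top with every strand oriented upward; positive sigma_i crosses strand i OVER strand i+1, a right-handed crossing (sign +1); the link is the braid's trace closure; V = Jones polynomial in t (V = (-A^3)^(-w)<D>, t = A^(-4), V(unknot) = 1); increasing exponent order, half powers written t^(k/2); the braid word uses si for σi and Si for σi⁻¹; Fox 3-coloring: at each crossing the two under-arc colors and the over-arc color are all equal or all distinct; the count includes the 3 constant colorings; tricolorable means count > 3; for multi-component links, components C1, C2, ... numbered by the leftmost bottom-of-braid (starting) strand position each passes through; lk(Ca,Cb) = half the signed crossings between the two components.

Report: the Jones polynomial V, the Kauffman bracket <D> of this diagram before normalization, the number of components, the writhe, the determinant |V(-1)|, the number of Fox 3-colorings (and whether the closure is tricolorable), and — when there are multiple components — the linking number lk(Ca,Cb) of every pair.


Jones polynomial: V(t) = t^-4 - 2t^-3 + 4t^-2 - 4t^-1 + 6 - 4t + 4t^2 - 2t^3 + t^4
<D> = A^-16 - 2A^-12 + 4A^-8 - 4A^-4 + 6 - 4A^4 + 4A^8 - 2A^12 + A^16; writhe 0
components 3, writhe 0 (12 crossings)
linking number lk(C1,C2) = -1
lk(C1,C3): -1
lk(C2,C3) = +2
3-colorings: 3 of 3^12, det 28 — not tricolorable
note: free reduction leaves σ2 σ1⁻¹ σ1⁻¹ σ2 σ2 σ2 σ1⁻¹ σ1⁻¹ of the original 12 letters


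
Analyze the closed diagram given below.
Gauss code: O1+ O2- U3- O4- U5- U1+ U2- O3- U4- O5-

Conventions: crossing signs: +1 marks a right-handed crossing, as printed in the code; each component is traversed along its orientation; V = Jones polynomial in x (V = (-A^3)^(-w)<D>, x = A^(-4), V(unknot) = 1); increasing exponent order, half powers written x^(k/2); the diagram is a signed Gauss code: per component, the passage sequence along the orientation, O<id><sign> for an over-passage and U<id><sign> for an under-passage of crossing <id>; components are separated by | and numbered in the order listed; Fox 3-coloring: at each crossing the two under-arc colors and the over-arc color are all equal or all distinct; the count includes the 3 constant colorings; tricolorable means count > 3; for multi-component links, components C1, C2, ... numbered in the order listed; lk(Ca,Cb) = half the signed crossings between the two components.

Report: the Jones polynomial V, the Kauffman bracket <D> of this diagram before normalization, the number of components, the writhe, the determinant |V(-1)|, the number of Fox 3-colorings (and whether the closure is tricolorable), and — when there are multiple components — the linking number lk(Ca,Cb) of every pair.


V = -x^-4 + x^-3 + x^-1
<D> = -A^-5 - A^3 + A^7 (w = -3)
1 component over 5 crossings, w = -3
9 Fox colorings among 3^5, |V(-1)| = 3: tricolorable
why: the span of V is 3, forcing >= 3 crossings in any diagram


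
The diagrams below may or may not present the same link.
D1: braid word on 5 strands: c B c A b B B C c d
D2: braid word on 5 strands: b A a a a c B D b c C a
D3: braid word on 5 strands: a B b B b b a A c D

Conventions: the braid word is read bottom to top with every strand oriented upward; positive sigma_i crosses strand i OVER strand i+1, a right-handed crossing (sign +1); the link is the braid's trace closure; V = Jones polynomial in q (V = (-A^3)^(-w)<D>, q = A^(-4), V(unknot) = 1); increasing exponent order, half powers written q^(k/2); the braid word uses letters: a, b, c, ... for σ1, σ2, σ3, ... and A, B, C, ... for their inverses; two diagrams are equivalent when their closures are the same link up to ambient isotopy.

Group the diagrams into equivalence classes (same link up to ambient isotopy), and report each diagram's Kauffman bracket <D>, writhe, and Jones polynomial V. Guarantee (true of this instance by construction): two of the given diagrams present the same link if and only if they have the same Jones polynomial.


classes: {D1} | {D2} | {D3}
V(D1) = q^-2 - q^-1 + 1 - q + q^2  [10 crossings, <D> = A^-8 - A^-4 + 1 - A^4 + A^8, w = 0]
V(D2) = q + q^3 - q^4  (w +4, c 12, <D> = -A^-4 + 1 + A^8)
D3 (bracket A^6; 10 crossings at w = +2): V = 1
note: V(q) takes 3 values over 3 diagrams, fixing the grouping


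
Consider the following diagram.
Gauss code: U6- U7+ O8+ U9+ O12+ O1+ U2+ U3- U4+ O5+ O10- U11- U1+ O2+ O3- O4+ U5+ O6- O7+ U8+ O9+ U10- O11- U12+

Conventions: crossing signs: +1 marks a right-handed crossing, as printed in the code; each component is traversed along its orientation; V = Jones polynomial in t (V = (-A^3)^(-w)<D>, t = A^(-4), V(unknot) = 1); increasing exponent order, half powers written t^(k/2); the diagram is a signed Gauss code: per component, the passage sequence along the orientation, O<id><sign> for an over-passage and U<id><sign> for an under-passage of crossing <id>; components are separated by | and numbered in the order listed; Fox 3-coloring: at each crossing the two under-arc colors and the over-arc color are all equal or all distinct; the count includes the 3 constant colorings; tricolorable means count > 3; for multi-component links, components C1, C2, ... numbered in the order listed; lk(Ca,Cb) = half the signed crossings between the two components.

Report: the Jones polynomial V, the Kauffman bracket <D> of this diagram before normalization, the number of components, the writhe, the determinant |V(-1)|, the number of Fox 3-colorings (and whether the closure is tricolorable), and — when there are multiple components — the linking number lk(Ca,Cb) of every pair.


V = 2t - 2t^2 + 3t^3 - 3t^4 + 2t^5 - 2t^6 + t^7
<D> = A^-16 - 2A^-12 + 2A^-8 - 3A^-4 + 3 - 2A^4 + 2A^8 (w = +4)
1 component over 12 crossings, w = +4
9 Fox colorings among 3^12, |V(-1)| = 15: tricolorable
why: w = +4 (over 12 crossings) is diagram-only; (-A^3)^(-4) removes it from V


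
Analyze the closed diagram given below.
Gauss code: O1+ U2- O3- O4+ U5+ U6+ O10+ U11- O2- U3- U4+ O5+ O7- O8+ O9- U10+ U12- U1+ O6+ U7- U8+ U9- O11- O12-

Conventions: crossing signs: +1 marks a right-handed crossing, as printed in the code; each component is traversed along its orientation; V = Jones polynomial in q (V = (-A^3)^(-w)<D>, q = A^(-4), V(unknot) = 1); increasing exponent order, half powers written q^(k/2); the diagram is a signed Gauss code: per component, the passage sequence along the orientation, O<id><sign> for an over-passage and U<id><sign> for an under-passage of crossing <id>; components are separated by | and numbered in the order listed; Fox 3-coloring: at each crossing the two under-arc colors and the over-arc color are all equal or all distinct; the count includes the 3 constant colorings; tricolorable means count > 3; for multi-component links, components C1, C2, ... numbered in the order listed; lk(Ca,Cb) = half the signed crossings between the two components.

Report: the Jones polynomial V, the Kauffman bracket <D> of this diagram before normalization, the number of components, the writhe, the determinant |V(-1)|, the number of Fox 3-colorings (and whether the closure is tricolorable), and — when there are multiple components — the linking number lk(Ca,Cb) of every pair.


V(q) = q^-2 - q^-1 + 1 - q + q^2
bracket: A^-8 - A^-4 + 1 - A^4 + A^8, w = 0
1 component, writhe 0, over 12 crossings
det 5, colorings 3 of 3^12 — not tricolorable
observation: palindromic: swapping q for 1/q fixes V


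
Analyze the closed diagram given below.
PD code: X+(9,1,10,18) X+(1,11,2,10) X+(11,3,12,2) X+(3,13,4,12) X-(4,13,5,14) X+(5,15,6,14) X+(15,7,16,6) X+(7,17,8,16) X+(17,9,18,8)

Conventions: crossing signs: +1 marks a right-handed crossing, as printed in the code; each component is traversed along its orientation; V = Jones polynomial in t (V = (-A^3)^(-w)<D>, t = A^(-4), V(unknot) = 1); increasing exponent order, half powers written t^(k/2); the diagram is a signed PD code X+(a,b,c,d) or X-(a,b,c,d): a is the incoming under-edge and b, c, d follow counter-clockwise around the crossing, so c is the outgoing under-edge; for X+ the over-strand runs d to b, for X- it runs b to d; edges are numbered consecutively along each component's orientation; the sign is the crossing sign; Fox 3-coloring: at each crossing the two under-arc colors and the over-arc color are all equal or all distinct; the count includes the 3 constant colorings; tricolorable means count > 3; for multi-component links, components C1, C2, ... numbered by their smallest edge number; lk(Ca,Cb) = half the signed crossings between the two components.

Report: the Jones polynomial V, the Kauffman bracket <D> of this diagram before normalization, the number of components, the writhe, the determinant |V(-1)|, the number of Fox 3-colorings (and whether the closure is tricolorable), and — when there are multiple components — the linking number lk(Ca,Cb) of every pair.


V(t) = t^3 + t^5 - t^6 + t^7 - t^8 + t^9 - t^10
bracket: A^-19 - A^-15 + A^-11 - A^-7 + A^-3 - A - A^9, w = +7
1 component, writhe +7, over 9 crossings
det 7, colorings 3 of 3^9 — not tricolorable
observation: |V(-1)| = 7: so not tricolorable, since 3 does not divide 7


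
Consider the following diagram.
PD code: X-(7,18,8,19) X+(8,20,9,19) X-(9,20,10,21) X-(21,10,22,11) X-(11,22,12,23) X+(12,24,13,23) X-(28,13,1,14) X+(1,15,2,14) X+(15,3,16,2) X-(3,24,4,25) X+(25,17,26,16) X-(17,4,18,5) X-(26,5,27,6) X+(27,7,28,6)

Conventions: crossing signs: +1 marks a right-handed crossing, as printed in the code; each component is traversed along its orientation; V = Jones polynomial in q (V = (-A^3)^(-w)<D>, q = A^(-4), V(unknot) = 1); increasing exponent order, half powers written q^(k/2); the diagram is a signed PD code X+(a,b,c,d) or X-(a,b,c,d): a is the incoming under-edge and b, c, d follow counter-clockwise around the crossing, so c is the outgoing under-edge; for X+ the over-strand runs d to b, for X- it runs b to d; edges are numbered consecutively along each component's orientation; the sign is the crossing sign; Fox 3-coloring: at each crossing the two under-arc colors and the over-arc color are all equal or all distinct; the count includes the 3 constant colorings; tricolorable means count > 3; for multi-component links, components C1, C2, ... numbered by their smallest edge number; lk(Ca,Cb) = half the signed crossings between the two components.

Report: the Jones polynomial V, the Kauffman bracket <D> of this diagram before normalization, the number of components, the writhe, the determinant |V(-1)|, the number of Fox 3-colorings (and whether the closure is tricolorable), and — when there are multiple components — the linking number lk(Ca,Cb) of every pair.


Jones polynomial: V(q) = q^-5 - 2q^-4 + 2q^-3 - 2q^-2 + 2q^-1 - 1 + q
<D> = A^-10 - A^-6 + 2A^-2 - 2A^2 + 2A^6 - 2A^10 + A^14; writhe -2
components 1, writhe -2 (14 crossings)
3-colorings: 3 of 3^14, det 11 — not tricolorable
note: V spans 6 powers of q: at least 6 crossings in any diagram


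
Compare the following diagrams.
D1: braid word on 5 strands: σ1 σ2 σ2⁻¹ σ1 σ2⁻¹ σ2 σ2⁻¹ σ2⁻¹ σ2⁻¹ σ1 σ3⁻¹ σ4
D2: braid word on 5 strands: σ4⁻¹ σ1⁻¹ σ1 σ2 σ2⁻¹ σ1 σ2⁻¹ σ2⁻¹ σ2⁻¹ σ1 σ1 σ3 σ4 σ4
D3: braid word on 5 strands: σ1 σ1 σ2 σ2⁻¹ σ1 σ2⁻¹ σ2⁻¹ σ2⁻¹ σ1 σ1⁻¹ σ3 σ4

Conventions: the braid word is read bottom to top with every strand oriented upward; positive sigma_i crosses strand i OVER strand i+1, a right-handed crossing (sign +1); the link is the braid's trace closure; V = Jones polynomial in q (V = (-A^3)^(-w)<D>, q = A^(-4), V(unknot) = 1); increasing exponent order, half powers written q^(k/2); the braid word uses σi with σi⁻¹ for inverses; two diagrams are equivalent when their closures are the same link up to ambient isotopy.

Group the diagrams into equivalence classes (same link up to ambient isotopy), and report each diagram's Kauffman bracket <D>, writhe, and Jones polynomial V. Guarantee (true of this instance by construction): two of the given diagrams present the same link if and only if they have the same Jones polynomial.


classes: {D1, D2, D3}
V(D1) = -q^-3 + q^-2 - q^-1 + 3 - q + q^2 - q^3  [12 crossings, <D> = -A^-12 + A^-8 - A^-4 + 3 - A^4 + A^8 - A^12, w = 0]
D2 (bracket -A^-6 + A^-2 - A^2 + 3A^6 - A^10 + A^14 - A^18; 14 crossings at w = +2): V = -q^-3 + q^-2 - q^-1 + 3 - q + q^2 - q^3
D3 (bracket -A^-6 + A^-2 - A^2 + 3A^6 - A^10 + A^14 - A^18; 12 crossings at w = +2): V = -q^-3 + q^-2 - q^-1 + 3 - q + q^2 - q^3
note: all 3 diagrams share one V(q), hence one class


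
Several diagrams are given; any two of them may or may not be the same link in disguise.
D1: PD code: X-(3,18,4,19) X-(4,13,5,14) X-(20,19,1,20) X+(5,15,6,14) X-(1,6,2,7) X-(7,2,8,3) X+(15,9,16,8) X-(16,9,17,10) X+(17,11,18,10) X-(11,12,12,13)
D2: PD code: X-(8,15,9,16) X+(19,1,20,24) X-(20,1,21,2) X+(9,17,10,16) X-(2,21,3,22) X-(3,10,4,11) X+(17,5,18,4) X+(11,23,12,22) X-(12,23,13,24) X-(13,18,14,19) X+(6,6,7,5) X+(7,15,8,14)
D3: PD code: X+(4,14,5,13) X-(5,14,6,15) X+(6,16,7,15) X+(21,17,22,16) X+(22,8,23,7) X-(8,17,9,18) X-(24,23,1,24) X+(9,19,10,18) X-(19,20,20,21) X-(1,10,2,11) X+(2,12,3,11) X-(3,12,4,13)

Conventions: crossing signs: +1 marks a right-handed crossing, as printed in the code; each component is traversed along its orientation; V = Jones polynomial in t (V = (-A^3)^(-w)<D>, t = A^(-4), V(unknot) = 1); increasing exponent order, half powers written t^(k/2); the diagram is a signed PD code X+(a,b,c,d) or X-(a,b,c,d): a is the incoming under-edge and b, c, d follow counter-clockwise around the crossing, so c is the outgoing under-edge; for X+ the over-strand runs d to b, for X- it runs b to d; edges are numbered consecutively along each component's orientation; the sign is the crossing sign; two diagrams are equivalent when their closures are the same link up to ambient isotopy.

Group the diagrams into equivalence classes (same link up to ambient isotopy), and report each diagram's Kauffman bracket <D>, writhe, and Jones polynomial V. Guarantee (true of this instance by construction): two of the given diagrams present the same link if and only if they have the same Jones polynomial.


classes: {D1} | {D2} | {D3}
V(D1) = -t^-4 + t^-3 + t^-1  [10 crossings, <D> = A^-8 + 1 - A^4, w = -4]
V(D2) = t^-2 - t^-1 + 1 - t + t^2  (w 0, c 12, <D> = A^-8 - A^-4 + 1 - A^4 + A^8)
V(D3) = 1  (w 0, c 12, <D> = 1)
insight: 3 classes among 3 diagrams; unequal V(t) rules out equality


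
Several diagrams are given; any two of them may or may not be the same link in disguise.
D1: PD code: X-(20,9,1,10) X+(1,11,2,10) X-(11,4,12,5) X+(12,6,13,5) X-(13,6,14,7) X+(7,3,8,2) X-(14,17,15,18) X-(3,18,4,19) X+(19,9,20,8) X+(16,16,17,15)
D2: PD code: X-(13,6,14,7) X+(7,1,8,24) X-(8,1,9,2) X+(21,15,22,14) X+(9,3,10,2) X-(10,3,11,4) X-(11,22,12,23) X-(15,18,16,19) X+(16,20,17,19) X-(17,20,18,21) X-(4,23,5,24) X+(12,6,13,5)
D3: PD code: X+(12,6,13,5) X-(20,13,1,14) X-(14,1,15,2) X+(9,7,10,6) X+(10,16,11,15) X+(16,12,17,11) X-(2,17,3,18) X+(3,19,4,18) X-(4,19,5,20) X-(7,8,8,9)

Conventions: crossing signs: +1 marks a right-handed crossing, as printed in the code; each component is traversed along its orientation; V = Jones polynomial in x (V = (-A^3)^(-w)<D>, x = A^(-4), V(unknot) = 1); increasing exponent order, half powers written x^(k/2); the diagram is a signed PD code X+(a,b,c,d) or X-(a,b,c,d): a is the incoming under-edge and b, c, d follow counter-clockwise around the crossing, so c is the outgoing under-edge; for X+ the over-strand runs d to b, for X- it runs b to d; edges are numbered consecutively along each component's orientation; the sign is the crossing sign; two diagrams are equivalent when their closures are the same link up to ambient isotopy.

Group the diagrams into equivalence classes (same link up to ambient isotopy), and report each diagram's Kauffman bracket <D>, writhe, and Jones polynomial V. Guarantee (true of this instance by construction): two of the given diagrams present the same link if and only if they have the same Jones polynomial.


equivalence classes: {D1} | {D2} | {D3}
D1 (bracket A^-8 - A^-4 + 1 - A^4 + A^8; 10 crossings at w = 0): V = x^-2 - x^-1 + 1 - x + x^2
V(D2) = 1  [12 crossings, <D> = A^-6, w = -2]
D3 (bracket -A^-12 + 2A^-8 - 2A^-4 + 3 - 2A^4 + 2A^8 - A^12; 10 crossings at w = 0): V = -x^-3 + 2x^-2 - 2x^-1 + 3 - 2x + 2x^2 - x^3
key observation: comparing 3 Jones polynomials yields 3 groups


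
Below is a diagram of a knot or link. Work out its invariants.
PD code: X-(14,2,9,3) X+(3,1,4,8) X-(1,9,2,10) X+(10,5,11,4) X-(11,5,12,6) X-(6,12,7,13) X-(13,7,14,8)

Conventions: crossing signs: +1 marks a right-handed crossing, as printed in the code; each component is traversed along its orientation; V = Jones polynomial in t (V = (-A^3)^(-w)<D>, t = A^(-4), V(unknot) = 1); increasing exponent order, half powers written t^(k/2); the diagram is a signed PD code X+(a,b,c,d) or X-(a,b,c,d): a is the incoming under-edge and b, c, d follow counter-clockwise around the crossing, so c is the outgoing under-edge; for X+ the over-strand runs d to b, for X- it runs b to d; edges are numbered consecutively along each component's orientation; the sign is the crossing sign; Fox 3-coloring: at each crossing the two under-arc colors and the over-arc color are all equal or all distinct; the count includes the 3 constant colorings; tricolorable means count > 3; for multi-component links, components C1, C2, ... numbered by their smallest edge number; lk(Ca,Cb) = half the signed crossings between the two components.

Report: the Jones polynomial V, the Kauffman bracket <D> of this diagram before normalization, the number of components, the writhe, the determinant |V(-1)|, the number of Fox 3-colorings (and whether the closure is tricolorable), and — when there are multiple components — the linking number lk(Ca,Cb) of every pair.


Jones polynomial: V(t) = -t^(-9/2) - t^(-5/2) + t^(-3/2) - t^(-1/2)
<D> = A^-7 - A^-3 + A + A^9; writhe -3
components 2, writhe -3 (7 crossings)
linking number lk(C1,C2) = -2
3-colorings: 3 of 3^7, det 4 — not tricolorable
note: |V(-1)| = 4: so not tricolorable, since 3 does not divide 4


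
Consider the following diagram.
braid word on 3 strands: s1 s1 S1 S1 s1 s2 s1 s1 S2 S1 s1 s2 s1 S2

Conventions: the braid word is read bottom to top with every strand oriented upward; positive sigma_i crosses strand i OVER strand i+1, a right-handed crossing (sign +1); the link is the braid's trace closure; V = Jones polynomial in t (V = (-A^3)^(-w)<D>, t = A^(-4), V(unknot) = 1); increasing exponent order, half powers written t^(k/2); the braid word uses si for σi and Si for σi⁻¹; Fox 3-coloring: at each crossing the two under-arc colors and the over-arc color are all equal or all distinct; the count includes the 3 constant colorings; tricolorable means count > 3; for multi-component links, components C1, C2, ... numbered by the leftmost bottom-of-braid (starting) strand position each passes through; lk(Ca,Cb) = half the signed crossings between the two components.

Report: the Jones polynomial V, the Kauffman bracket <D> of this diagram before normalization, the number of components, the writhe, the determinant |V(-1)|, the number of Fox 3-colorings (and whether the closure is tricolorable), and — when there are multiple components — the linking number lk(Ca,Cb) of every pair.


V(t) = t + t^3 - t^4
bracket: -A^-4 + 1 + A^8, w = +4
1 component, writhe +4, over 14 crossings
det 3, colorings 9 of 3^14 — tricolorable
observation: |V(-1)| = 3: so tricolorable, since 3 divides 3


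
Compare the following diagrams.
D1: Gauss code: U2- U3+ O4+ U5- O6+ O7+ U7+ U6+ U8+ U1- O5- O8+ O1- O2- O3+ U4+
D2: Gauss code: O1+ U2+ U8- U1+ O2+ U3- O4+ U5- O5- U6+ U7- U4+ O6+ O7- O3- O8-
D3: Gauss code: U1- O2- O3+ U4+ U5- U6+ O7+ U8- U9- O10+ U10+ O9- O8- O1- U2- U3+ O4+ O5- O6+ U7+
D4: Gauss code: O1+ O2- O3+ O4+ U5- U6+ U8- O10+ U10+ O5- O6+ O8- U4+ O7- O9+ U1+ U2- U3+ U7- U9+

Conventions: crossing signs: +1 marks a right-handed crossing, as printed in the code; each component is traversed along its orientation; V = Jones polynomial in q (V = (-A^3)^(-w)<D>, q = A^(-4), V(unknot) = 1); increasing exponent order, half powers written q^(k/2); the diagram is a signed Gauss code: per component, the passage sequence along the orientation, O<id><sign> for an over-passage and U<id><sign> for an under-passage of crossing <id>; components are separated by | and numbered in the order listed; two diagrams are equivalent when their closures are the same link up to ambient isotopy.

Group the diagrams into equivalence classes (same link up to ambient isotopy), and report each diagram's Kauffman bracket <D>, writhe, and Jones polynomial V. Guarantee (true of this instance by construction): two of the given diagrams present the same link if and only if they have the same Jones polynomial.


equivalence classes: {D1, D2, D3, D4}
D1 (bracket A^6; 8 crossings at w = +2): V = 1
V(D2) = 1  [8 crossings, <D> = 1, w = 0]
V(D3) = 1  [10 crossings, <D> = 1, w = 0]
V(D4) = 1  (w +2, c 10, <D> = A^6)
key observation: all 4 diagrams share one V(q), hence one class


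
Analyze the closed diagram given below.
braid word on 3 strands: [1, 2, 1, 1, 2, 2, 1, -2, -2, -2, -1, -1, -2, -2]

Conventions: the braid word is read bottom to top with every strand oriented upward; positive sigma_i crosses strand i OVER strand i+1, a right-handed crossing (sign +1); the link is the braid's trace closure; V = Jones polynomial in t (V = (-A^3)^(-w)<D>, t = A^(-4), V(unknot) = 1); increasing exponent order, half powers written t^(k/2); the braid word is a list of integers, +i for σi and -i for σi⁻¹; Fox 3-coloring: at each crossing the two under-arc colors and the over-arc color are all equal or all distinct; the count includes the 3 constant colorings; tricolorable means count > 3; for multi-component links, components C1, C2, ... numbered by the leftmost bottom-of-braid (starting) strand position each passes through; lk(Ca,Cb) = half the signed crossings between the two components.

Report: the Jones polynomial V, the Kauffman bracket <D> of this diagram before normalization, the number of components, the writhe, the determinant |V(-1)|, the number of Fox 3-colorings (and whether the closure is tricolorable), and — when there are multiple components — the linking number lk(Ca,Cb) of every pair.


V = -t^-3 + t^-2 - t^-1 + 3 - t + t^2 - t^3
<D> = -A^-12 + A^-8 - A^-4 + 3 - A^4 + A^8 - A^12 (w = 0)
1 component over 14 crossings, w = 0
27 Fox colorings among 3^14, |V(-1)| = 9: tricolorable
why: |V(-1)| = 9: so tricolorable, since 3 divides 9


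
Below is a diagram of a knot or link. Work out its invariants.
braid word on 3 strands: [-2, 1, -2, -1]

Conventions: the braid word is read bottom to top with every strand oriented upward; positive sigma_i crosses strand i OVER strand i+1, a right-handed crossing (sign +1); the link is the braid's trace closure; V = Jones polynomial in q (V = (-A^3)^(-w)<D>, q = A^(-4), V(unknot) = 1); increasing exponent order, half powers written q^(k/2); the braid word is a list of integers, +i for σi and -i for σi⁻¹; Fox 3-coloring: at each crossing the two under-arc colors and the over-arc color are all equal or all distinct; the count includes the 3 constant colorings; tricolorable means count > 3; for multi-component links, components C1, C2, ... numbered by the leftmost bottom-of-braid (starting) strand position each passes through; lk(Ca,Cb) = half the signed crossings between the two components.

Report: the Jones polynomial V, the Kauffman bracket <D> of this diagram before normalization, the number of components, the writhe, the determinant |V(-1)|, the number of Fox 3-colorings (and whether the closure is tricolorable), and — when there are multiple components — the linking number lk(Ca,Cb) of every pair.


V = 1
<D> = A^-6 (w = -2)
1 component over 4 crossings, w = -2
3 Fox colorings among 3^4, |V(-1)| = 1: not tricolorable
why: w = -2 (over 4 crossings) is diagram-only; (-A^3)^(2) removes it from V


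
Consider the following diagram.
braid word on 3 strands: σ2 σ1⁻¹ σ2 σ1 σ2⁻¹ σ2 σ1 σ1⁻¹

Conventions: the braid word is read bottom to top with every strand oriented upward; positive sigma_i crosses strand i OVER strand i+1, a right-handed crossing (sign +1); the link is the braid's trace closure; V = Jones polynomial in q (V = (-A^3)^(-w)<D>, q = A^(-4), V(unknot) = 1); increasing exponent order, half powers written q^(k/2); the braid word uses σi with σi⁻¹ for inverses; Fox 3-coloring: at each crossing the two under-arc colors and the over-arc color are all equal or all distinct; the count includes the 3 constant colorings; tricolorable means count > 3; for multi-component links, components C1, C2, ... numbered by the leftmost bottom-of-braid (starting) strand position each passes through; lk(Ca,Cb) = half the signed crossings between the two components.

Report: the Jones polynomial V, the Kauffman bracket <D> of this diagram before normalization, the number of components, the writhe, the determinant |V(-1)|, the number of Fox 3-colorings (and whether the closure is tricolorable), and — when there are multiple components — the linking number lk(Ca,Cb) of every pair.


V(q) = 1
bracket: A^6, w = +2
1 component, writhe +2, over 8 crossings
det 1, colorings 3 of 3^8 — not tricolorable
observation: free reduction leaves σ2 σ1⁻¹ σ2 σ1 of the original 8 letters


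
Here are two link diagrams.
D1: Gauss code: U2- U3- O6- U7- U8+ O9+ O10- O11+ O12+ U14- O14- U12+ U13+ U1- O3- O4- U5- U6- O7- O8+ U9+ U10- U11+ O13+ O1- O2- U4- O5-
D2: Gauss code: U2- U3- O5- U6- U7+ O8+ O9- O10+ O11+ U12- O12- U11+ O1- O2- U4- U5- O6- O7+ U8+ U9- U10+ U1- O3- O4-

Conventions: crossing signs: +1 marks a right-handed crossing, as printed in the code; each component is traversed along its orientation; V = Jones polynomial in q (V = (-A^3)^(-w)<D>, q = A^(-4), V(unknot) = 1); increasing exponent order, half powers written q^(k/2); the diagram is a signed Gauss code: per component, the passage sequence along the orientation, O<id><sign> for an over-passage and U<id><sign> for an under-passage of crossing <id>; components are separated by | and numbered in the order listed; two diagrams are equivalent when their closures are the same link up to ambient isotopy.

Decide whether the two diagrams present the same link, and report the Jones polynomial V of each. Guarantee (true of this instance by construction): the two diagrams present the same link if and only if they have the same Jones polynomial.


equivalent: yes
V(D1) = -q^-4 + q^-3 + q^-1  (w -4, c 14, <D> = A^-8 + 1 - A^4)
V(D2) = -q^-4 + q^-3 + q^-1  [12 crossings, <D> = A^-8 + 1 - A^4, w = -4]
key observation: Reidemeister moves carry D1 (14 crossings) to D2 (12)


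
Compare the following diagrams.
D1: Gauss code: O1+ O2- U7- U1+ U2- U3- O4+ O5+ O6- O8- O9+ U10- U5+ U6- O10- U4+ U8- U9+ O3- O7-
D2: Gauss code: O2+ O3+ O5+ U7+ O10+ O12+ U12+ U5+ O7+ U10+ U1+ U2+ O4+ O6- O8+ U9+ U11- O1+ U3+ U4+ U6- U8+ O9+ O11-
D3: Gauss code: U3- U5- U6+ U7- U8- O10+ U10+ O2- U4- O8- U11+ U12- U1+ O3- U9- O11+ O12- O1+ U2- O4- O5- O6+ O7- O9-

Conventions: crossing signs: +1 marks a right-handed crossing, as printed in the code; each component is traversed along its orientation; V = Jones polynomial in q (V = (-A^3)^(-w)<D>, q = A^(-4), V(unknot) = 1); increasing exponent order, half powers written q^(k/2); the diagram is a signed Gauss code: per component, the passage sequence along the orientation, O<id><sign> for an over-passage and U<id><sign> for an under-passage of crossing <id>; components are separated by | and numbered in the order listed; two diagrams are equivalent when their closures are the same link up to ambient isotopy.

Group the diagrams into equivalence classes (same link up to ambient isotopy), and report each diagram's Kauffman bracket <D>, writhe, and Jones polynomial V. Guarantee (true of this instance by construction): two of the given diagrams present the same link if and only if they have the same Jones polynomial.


grouping into links: {D1} | {D2} | {D3}
V(D1) = 1  (w -2, c 10, <D> = A^-6)
D2 (bracket A^-8 - 2A^-4 + 1 - 2A^4 + 2A^8 + A^16; 12 crossings at w = +8): V = q^2 + 2q^4 - 2q^5 + q^6 - 2q^7 + q^8
V(D3) = -q^-6 + q^-5 - q^-4 + 2q^-3 - q^-2 + q^-1  [12 crossings, <D> = A^-8 - A^-4 + 2 - A^4 + A^8 - A^12, w = -4]
why: 3 values of V(q) split the 3 diagrams


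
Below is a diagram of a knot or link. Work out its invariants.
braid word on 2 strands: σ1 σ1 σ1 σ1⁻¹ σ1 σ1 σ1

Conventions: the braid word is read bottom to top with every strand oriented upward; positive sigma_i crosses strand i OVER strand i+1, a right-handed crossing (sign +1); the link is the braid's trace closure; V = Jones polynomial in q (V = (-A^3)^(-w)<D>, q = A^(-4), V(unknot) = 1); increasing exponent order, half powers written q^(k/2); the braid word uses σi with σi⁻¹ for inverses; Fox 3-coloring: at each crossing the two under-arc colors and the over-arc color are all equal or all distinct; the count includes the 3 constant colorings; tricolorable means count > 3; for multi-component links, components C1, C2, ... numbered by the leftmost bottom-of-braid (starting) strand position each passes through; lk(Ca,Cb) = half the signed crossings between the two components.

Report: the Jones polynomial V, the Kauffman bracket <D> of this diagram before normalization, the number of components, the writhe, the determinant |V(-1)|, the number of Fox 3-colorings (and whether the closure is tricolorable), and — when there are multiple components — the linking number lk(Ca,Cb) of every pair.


Jones polynomial: V(q) = q^2 + q^4 - q^5 + q^6 - q^7
<D> = A^-13 - A^-9 + A^-5 - A^-1 - A^7; writhe +5
components 1, writhe +5 (7 crossings)
3-colorings: 3 of 3^7, det 5 — not tricolorable
note: a (2,5) torus form — a single generator 5 times


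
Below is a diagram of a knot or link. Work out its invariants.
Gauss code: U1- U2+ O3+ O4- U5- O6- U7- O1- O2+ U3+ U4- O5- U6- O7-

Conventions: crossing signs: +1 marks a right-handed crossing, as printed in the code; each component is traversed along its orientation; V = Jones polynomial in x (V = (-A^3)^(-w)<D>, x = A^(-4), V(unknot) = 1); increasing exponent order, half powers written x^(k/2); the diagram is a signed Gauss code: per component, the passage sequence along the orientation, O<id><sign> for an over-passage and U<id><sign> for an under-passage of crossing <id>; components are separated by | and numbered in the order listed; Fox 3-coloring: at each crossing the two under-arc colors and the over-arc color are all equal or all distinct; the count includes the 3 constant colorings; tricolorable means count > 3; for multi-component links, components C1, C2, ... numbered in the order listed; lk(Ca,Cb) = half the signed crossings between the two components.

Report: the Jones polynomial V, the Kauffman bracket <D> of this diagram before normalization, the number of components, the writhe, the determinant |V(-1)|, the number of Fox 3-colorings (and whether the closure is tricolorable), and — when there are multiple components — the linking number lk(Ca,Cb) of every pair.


Jones polynomial: V(x) = -x^-4 + x^-3 + x^-1
<D> = -A^-5 - A^3 + A^7; writhe -3
components 1, writhe -3 (7 crossings)
3-colorings: 9 of 3^7, det 3 — tricolorable
note: the span of V is 3, forcing >= 3 crossings in any diagram


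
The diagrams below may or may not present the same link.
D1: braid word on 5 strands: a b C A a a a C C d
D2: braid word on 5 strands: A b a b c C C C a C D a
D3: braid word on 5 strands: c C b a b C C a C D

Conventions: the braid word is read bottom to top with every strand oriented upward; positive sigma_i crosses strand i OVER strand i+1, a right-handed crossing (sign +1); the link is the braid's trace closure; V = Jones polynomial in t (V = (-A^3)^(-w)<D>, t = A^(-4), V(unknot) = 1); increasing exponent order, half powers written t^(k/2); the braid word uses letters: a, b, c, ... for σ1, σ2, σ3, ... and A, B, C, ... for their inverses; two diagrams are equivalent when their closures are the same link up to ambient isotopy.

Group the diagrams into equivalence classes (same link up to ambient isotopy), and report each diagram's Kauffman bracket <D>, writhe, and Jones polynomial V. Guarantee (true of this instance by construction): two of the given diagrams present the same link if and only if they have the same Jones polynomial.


equivalence classes: {D1, D2, D3}
D1 (bracket -A^-6 + A^-2 - A^2 + 3A^6 - A^10 + A^14 - A^18; 10 crossings at w = +2): V = -t^-3 + t^-2 - t^-1 + 3 - t + t^2 - t^3
V(D2) = -t^-3 + t^-2 - t^-1 + 3 - t + t^2 - t^3  (w 0, c 12, <D> = -A^-12 + A^-8 - A^-4 + 3 - A^4 + A^8 - A^12)
V(D3) = -t^-3 + t^-2 - t^-1 + 3 - t + t^2 - t^3  (w 0, c 10, <D> = -A^-12 + A^-8 - A^-4 + 3 - A^4 + A^8 - A^12)
observation: all 3 diagrams share one V(t), hence one class


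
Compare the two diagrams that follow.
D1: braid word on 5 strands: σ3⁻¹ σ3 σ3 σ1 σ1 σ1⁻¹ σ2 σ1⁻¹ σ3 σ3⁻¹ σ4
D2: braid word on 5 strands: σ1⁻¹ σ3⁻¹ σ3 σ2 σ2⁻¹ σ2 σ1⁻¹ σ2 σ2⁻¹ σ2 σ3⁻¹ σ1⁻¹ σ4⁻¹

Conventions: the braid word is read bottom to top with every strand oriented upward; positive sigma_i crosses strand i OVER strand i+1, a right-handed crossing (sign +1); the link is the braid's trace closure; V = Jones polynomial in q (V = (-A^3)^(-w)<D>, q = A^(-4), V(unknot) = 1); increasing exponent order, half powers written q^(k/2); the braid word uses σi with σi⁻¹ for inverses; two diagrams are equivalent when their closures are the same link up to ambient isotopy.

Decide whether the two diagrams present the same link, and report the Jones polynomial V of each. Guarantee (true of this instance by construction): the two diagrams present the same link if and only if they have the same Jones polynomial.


same link: no
V(D1) = -q^(-1/2) - q^(1/2)  [11 crossings, <D> = A^7 + A^11, w = +3]
V(D2) = q^(-7/2) - 2q^(-5/2) + q^(-3/2) - 2q^(-1/2) + q^(1/2) - q^(3/2)  [13 crossings, <D> = A^-15 - A^-11 + 2A^-7 - A^-3 + 2A - A^5, w = -3]
insight: 2 classes among 2 diagrams; unequal V(q) rules out equality


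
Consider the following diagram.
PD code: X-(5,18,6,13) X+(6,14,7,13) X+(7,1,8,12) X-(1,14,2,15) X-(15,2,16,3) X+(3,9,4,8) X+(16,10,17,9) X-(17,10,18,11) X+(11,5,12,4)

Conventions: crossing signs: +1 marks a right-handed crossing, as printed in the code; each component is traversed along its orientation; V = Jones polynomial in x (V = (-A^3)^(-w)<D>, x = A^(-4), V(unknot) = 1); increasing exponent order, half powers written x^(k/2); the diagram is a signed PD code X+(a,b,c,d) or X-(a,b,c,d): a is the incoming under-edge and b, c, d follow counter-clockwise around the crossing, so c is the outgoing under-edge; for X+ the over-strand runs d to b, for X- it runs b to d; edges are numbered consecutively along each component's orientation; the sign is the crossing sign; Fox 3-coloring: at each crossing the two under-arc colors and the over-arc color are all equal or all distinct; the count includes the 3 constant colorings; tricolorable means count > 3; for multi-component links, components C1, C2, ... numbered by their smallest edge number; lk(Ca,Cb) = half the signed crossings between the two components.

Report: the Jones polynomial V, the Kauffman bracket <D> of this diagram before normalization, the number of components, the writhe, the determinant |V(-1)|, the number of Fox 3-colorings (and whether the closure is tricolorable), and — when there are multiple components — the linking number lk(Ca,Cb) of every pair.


V(x) = -x^(-3/2) - 2x^(1/2) + x^(3/2) - x^(5/2) + x^(7/2)
bracket: -A^-11 + A^-7 - A^-3 + 2A + A^9, w = +1
2 components, writhe +1, over 9 crossings
lk(C1,C2) = -1
det 6, colorings 9 of 3^9 — tricolorable
observation: w = +1 shifts under R1 moves; the (-A^3)^(-1) factor cancels that in V


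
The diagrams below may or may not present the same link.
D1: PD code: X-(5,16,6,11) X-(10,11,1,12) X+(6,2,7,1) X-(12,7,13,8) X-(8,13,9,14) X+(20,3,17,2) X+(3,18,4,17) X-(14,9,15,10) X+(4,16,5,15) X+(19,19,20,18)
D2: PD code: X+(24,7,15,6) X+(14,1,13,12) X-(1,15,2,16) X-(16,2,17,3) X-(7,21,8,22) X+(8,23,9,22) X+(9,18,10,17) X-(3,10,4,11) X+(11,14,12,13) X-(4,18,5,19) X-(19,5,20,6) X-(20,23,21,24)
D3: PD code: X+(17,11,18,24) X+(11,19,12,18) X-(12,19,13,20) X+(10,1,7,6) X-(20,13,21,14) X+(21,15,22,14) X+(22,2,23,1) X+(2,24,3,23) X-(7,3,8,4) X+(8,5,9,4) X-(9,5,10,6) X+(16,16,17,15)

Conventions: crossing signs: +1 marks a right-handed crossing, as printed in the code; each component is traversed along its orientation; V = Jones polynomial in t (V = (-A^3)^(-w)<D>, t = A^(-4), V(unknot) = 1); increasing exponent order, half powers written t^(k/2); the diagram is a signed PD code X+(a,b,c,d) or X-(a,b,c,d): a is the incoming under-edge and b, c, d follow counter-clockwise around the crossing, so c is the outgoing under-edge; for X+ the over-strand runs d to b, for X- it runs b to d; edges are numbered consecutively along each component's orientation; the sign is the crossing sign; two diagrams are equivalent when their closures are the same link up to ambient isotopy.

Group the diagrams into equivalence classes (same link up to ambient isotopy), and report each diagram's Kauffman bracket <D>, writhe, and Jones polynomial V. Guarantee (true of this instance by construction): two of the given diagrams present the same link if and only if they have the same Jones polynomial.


grouping into links: {D1} | {D2} | {D3}
V(D1) = t^-5 - t^-4 + 2t^-3 - t^-2 + 2t^-1 + t  (w 0, c 10, <D> = A^-4 + 2A^4 - A^8 + 2A^12 - A^16 + A^20)
V(D2) = t^-2 + 2 + t^2  (w -2, c 12, <D> = A^-14 + 2A^-6 + A^2)
D3 (bracket 1 + A^4 + A^8 + A^12; 12 crossings at w = +4): V = 1 + t + t^2 + t^3
why: comparing 3 Jones polynomials yields 3 groups


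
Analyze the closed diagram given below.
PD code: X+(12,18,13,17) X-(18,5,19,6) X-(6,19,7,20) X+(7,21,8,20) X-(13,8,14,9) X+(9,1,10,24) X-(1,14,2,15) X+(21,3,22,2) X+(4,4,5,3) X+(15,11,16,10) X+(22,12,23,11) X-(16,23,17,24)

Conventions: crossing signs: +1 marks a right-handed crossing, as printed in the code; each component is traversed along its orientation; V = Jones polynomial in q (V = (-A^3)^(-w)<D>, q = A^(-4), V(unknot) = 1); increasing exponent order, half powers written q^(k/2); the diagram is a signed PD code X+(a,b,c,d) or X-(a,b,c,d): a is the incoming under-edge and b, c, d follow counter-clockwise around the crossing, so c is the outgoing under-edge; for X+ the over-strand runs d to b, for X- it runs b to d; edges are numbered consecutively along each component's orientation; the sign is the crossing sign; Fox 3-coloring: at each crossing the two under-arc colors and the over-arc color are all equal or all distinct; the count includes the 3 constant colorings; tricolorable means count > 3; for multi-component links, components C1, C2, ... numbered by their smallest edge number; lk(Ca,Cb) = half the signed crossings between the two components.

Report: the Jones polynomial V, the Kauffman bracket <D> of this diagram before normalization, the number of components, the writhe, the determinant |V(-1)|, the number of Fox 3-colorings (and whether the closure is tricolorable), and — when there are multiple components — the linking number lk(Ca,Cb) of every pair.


V = q^-2 - q^-1 + 2 - 2q + q^2 - q^3 + q^4
<D> = A^-10 - A^-6 + A^-2 - 2A^2 + 2A^6 - A^10 + A^14 (w = +2)
1 component over 12 crossings, w = +2
9 Fox colorings among 3^12, |V(-1)| = 9: tricolorable
why: w = +2 shifts under R1 moves; the (-A^3)^(-2) factor cancels that in V


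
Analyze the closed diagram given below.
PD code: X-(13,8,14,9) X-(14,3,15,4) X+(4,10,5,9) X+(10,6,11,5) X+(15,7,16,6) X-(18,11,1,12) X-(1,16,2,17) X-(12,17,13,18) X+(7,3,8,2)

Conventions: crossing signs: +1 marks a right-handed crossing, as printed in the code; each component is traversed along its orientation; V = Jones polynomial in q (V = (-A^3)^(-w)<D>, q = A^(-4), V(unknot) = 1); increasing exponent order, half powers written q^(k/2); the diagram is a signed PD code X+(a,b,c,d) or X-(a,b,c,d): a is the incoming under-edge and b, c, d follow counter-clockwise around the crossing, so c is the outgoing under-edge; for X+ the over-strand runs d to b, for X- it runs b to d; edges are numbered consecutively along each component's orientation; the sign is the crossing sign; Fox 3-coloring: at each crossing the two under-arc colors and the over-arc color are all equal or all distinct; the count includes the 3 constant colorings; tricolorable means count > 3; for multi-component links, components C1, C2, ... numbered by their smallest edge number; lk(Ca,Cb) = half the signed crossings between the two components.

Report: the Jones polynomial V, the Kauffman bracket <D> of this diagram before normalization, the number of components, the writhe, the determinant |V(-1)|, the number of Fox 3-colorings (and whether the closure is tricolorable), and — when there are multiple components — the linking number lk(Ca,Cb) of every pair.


V = -q^-3 + q^-2 - q^-1 + 3 - q + q^2 - q^3
<D> = A^-15 - A^-11 + A^-7 - 3A^-3 + A - A^5 + A^9 (w = -1)
1 component over 9 crossings, w = -1
27 Fox colorings among 3^9, |V(-1)| = 9: tricolorable
why: w = -1 shifts under R1 moves; the (-A^3)^(1) factor cancels that in V
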